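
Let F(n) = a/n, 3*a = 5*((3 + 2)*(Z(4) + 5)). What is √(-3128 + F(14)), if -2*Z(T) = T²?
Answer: I*√613438/14 ≈ 55.944*I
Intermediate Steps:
Z(T) = -T²/2
a = -25 (a = (5*((3 + 2)*(-½*4² + 5)))/3 = (5*(5*(-½*16 + 5)))/3 = (5*(5*(-8 + 5)))/3 = (5*(5*(-3)))/3 = (5*(-15))/3 = (⅓)*(-75) = -25)
F(n) = -25/n
√(-3128 + F(14)) = √(-3128 - 25/14) = √(-43817/14) = I*√613438/14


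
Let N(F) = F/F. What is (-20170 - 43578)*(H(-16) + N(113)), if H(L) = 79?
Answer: -5099840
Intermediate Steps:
N(F) = 1
(-20170 - 43578)*(H(-16) + N(113)) = (-20170 - 43578)*(79 + 1) = -63748*80 = -5099840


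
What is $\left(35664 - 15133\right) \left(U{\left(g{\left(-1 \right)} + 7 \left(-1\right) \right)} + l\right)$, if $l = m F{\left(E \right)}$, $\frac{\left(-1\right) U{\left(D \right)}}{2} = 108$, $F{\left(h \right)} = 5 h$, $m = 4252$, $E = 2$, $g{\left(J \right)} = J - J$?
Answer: $868543424$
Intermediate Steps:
$g{\left(J \right)} = 0$
$U{\left(D \right)} = -216$ ($U{\left(D \right)} = \left(-2\right) 108 = -216$)
$l = 42520$ ($l = 4252 \cdot 5 \cdot 2 = 4252 \cdot 10 = 42520$)
$\left(35664 - 15133\right) \left(U{\left(g{\left(-1 \right)} + 7 \left(-1\right) \right)} + l\right) = \left(35664 - 15133\right) \left(-216 + 42520\right) = 20531 \cdot 42304 = 868543424$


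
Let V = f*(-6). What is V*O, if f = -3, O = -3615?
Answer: -65070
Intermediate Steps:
V = 18 (V = -3*(-6) = 18)
V*O = 18*(-3615) = -65070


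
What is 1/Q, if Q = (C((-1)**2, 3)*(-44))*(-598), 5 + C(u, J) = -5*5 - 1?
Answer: -1/815672 ≈ -1.2260e-6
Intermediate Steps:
C(u, J) = -31 (C(u, J) = -5 + (-5*5 - 1) = -5 + (-25 - 1) = -5 - 26 = -31)
Q = -815672 (Q = -31*(-44)*(-598) = 1364*(-598) = -815672)
1/Q = 1/(-815672) = -1/815672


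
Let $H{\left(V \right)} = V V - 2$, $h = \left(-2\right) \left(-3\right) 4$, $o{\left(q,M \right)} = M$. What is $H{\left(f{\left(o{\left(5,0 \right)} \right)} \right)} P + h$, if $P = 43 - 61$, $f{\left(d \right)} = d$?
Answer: $60$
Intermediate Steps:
$h = 24$ ($h = 6 \cdot 4 = 24$)
$P = -18$
$H{\left(V \right)} = -2 + V^{2}$ ($H{\left(V \right)} = V^{2} - 2 = -2 + V^{2}$)
$H{\left(f{\left(o{\left(5,0 \right)} \right)} \right)} P + h = \left(-2 + 0^{2}\right) \left(-18\right) + 24 = \left(-2 + 0\right) \left(-18\right) + 24 = \left(-2\right) \left(-18\right) + 24 = 36 + 24 = 60$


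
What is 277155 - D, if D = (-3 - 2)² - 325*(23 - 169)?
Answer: 229680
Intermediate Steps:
D = 47475 (D = (-5)² - 325*(-146) = 25 + 47450 = 47475)
277155 - D = 277155 - 1*47475 = 277155 - 47475 = 229680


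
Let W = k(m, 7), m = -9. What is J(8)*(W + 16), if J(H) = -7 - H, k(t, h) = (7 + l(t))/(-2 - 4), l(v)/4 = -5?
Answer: -545/2 ≈ -272.50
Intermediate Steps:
l(v) = -20 (l(v) = 4*(-5) = -20)
k(t, h) = 13/6 (k(t, h) = (7 - 20)/(-2 - 4) = -13/(-6) = -13*(-⅙) = 13/6)
W = 13/6 ≈ 2.1667
J(8)*(W + 16) = (-7 - 1*8)*(13/6 + 16) = (-7 - 8)*(109/6) = -15*109/6 = -545/2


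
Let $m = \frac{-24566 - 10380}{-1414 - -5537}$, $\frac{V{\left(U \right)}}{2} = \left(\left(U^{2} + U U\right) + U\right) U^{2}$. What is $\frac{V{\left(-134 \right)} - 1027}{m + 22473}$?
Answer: $\frac{5297471632607}{92621233} \approx 57195.0$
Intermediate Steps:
$V{\left(U \right)} = 2 U^{2} \left(U + 2 U^{2}\right)$ ($V{\left(U \right)} = 2 \left(\left(U^{2} + U U\right) + U\right) U^{2} = 2 \left(\left(U^{2} + U^{2}\right) + U\right) U^{2} = 2 \left(2 U^{2} + U\right) U^{2} = 2 \left(U + 2 U^{2}\right) U^{2} = 2 U^{2} \left(U + 2 U^{2}\right)$)
$m = - \frac{34946}{4123}$ ($m = - \frac{34946}{-1414 + \left(-2862 + 8399\right)} = - \frac{34946}{-1414 + 5537} = - \frac{34946}{4123} \approx -8.4759$)
$\frac{V{\left(-134 \right)} - 1027}{m + 22473} = \frac{\left(-134\right)^{3} \left(2 + 4 \left(-134\right)\right) - 1027}{- \frac{34946}{4123} + 22473} = \frac{- 2406104 \left(2 - 536\right) - 1027}{\frac{92621233}{4123}} = \left(\left(-2406104\right) \left(-534\right) - 1027\right) \frac{4123}{92621233} = \left(1284859536 - 1027\right) \frac{4123}{92621233} = 1284858509 \cdot \frac{4123}{92621233} = \frac{5297471632607}{92621233}$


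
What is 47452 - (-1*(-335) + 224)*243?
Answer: -88385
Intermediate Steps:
47452 - (-1*(-335) + 224)*243 = 47452 - (335 + 224)*243 = 47452 - 559*243 = 47452 - 1*135837 = 47452 - 135837 = -88385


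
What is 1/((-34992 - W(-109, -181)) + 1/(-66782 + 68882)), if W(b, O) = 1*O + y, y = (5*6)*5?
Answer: -2100/73418099 ≈ -2.8603e-5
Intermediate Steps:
y = 150 (y = 30*5 = 150)
W(b, O) = 150 + O (W(b, O) = 1*O + 150 = O + 150 = 150 + O)
1/((-34992 - W(-109, -181)) + 1/(-66782 + 68882)) = 1/((-34992 - (150 - 181)) + 1/(-66782 + 68882)) = 1/((-34992 - 1*(-31)) + 1/2100) = 1/((-34992 + 31) + 1/2100) = 1/(-34961 + 1/2100) = 1/(-73418099/2100) = -2100/73418099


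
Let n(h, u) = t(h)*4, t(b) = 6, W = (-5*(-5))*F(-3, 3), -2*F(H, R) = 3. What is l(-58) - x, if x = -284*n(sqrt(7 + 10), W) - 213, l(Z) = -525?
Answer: 6504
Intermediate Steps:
F(H, R) = -3/2 (F(H, R) = -1/2*3 = -3/2)
W = -75/2 (W = -5*(-5)*(-3/2) = 25*(-3/2) = -75/2 ≈ -37.500)
n(h, u) = 24 (n(h, u) = 6*4 = 24)
x = -7029 (x = -284*24 - 213 = -6816 - 213 = -7029)
l(-58) - x = -525 - 1*(-7029) = -525 + 7029 = 6504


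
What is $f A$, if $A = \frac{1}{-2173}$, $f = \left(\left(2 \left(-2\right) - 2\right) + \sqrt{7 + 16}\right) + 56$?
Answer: $- \frac{50}{2173} - \frac{\sqrt{23}}{2173} \approx -0.025217$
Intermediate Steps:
$f = 50 + \sqrt{23}$ ($f = \left(\left(-4 - 2\right) + \sqrt{23}\right) + 56 = \left(-6 + \sqrt{23}\right) + 56 = 50 + \sqrt{23} \approx 54.796$)
$A = - \frac{1}{2173} \approx -0.00046019$
$f A = \left(50 + \sqrt{23}\right) \left(- \frac{1}{2173}\right) = - \frac{50}{2173} - \frac{\sqrt{23}}{2173}$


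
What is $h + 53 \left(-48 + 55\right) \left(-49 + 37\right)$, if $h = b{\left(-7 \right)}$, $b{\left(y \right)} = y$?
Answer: $-4459$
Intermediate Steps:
$h = -7$
$h + 53 \left(-48 + 55\right) \left(-49 + 37\right) = -7 + 53 \left(-48 + 55\right) \left(-49 + 37\right) = -7 + 53 \cdot 7 \left(-12\right) = -7 + 53 \left(-84\right) = -7 - 4452 = -4459$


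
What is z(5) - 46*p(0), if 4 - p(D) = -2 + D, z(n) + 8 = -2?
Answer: -286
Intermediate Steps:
z(n) = -10 (z(n) = -8 - 2 = -10)
p(D) = 6 - D (p(D) = 4 - (-2 + D) = 4 + (2 - D) = 6 - D)
z(5) - 46*p(0) = -10 - 46*(6 - 1*0) = -10 - 46*(6 + 0) = -10 - 46*6 = -10 - 276 = -286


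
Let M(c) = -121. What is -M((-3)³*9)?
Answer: 121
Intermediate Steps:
-M((-3)³*9) = -1*(-121) = 121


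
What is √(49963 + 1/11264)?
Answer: √6190615563/352 ≈ 223.52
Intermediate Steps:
√(49963 + 1/11264) = √(562783233/11264) = √6190615563/352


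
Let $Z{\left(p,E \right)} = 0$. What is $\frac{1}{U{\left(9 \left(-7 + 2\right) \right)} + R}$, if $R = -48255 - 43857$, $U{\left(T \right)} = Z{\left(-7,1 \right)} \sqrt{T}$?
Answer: $- \frac{1}{92112} \approx -1.0856 \cdot 10^{-5}$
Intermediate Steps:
$U{\left(T \right)} = 0$ ($U{\left(T \right)} = 0 \sqrt{T} = 0$)
$R = -92112$ ($R = -48255 - 43857 = -92112$)
$\frac{1}{U{\left(9 \left(-7 + 2\right) \right)} + R} = \frac{1}{0 - 92112} = \frac{1}{-92112} = - \frac{1}{92112}$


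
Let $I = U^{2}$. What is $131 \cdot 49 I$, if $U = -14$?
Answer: $1258124$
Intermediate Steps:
$I = 196$ ($I = \left(-14\right)^{2} = 196$)
$131 \cdot 49 I = 131 \cdot 49 \cdot 196 = 6419 \cdot 196 = 1258124$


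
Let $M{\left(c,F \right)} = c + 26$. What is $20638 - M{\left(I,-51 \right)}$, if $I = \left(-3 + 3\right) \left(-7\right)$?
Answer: $20612$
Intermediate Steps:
$I = 0$ ($I = 0 \left(-7\right) = 0$)
$M{\left(c,F \right)} = 26 + c$
$20638 - M{\left(I,-51 \right)} = 20638 - \left(26 + 0\right) = 20638 - 26 = 20612$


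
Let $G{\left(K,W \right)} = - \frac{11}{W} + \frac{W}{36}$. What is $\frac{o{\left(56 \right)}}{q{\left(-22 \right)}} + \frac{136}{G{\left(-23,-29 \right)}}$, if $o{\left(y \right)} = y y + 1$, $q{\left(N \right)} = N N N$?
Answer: $- \frac{1513241597}{4738360} \approx -319.36$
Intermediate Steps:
$q{\left(N \right)} = N^{3}$ ($q{\left(N \right)} = N^{2} N = N^{3}$)
$G{\left(K,W \right)} = - \frac{11}{W} + \frac{W}{36}$ ($G{\left(K,W \right)} = - \frac{11}{W} + W \frac{1}{36} = - \frac{11}{W} + \frac{W}{36}$)
$o{\left(y \right)} = 1 + y^{2}$ ($o{\left(y \right)} = y^{2} + 1 = 1 + y^{2}$)
$\frac{o{\left(56 \right)}}{q{\left(-22 \right)}} + \frac{136}{G{\left(-23,-29 \right)}} = \frac{1 + 56^{2}}{\left(-22\right)^{3}} + \frac{136}{- \frac{11}{-29} + \frac{1}{36} \left(-29\right)} = \frac{1 + 3136}{-10648} + \frac{136}{\left(-11\right) \left(- \frac{1}{29}\right) - \frac{29}{36}} = 3137 \left(- \frac{1}{10648}\right) + \frac{136}{\frac{11}{29} - \frac{29}{36}} = - \frac{3137}{10648} + \frac{136}{- \frac{445}{1044}} = - \frac{3137}{10648} + 136 \left(- \frac{1044}{445}\right) = - \frac{3137}{10648} - \frac{141984}{445} = - \frac{1513241597}{4738360}$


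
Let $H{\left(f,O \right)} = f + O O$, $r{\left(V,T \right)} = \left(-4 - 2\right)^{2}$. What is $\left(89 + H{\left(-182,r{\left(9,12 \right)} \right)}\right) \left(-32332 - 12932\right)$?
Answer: $-54452592$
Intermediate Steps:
$r{\left(V,T \right)} = 36$ ($r{\left(V,T \right)} = \left(-6\right)^{2} = 36$)
$H{\left(f,O \right)} = f + O^{2}$
$\left(89 + H{\left(-182,r{\left(9,12 \right)} \right)}\right) \left(-32332 - 12932\right) = \left(89 - \left(182 - 36^{2}\right)\right) \left(-32332 - 12932\right) = \left(89 + \left(-182 + 1296\right)\right) \left(-45264\right) = \left(89 + 1114\right) \left(-45264\right) = 1203 \left(-45264\right) = -54452592$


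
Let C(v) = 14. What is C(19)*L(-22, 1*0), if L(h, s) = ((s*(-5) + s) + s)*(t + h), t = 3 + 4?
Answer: 0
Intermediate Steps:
t = 7
L(h, s) = -3*s*(7 + h) (L(h, s) = ((s*(-5) + s) + s)*(7 + h) = ((-5*s + s) + s)*(7 + h) = (-4*s + s)*(7 + h) = (-3*s)*(7 + h) = -3*s*(7 + h))
C(19)*L(-22, 1*0) = 14*(-3*1*0*(7 - 22)) = 14*(-3*0*(-15)) = 14*0 = 0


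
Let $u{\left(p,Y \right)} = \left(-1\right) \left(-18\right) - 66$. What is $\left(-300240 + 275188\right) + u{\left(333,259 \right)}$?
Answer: $-25100$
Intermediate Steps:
$u{\left(p,Y \right)} = -48$ ($u{\left(p,Y \right)} = 18 - 66 = -48$)
$\left(-300240 + 275188\right) + u{\left(333,259 \right)} = \left(-300240 + 275188\right) - 48 = -25052 - 48 = -25100$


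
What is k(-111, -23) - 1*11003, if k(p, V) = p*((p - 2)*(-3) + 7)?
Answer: -49409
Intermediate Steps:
k(p, V) = p*(13 - 3*p) (k(p, V) = p*((-2 + p)*(-3) + 7) = p*((6 - 3*p) + 7) = p*(13 - 3*p))
k(-111, -23) - 1*11003 = -111*(13 - 3*(-111)) - 1*11003 = -111*(13 + 333) - 11003 = -111*346 - 11003 = -38406 - 11003 = -49409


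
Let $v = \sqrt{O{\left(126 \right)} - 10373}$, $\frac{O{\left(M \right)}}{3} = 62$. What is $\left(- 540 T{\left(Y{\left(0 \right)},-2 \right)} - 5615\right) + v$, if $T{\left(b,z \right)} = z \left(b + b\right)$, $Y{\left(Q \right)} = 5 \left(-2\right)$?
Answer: $-27215 + i \sqrt{10187} \approx -27215.0 + 100.93 i$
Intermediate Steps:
$O{\left(M \right)} = 186$ ($O{\left(M \right)} = 3 \cdot 62 = 186$)
$Y{\left(Q \right)} = -10$
$v = i \sqrt{10187}$ ($v = \sqrt{186 - 10373} = \sqrt{-10187} = i \sqrt{10187} \approx 100.93 i$)
$T{\left(b,z \right)} = 2 b z$ ($T{\left(b,z \right)} = z 2 b = 2 b z$)
$\left(- 540 T{\left(Y{\left(0 \right)},-2 \right)} - 5615\right) + v = \left(- 540 \cdot 2 \left(-10\right) \left(-2\right) - 5615\right) + i \sqrt{10187} = \left(\left(-540\right) 40 - 5615\right) + i \sqrt{10187} = \left(-21600 - 5615\right) + i \sqrt{10187} = -27215 + i \sqrt{10187}$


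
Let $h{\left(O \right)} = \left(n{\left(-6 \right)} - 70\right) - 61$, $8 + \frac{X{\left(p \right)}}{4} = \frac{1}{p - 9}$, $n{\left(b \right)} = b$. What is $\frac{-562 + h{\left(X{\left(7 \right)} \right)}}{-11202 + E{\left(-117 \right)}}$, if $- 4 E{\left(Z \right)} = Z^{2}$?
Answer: $\frac{932}{19499} \approx 0.047797$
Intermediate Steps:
$X{\left(p \right)} = -32 + \frac{4}{-9 + p}$ ($X{\left(p \right)} = -32 + \frac{4}{p - 9} = -32 + \frac{4}{-9 + p}$)
$E{\left(Z \right)} = - \frac{Z^{2}}{4}$
$h{\left(O \right)} = -137$ ($h{\left(O \right)} = \left(-6 - 70\right) - 61 = -76 - 61 = -137$)
$\frac{-562 + h{\left(X{\left(7 \right)} \right)}}{-11202 + E{\left(-117 \right)}} = \frac{-562 - 137}{-11202 - \frac{\left(-117\right)^{2}}{4}} = - \frac{699}{-11202 - \frac{13689}{4}} = - \frac{699}{- \frac{58497}{4}} = \left(-699\right) \left(- \frac{4}{58497}\right) = \frac{932}{19499}$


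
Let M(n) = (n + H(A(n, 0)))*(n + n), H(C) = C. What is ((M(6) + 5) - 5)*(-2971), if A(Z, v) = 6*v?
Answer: -213912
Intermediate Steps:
M(n) = 2*n² (M(n) = (n + 6*0)*(n + n) = (n + 0)*(2*n) = n*(2*n) = 2*n²)
((M(6) + 5) - 5)*(-2971) = ((2*6² + 5) - 5)*(-2971) = ((2*36 + 5) - 5)*(-2971) = ((72 + 5) - 5)*(-2971) = (77 - 5)*(-2971) = 72*(-2971) = -213912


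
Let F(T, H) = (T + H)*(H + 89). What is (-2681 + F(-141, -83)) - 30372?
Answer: -34397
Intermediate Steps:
F(T, H) = (89 + H)*(H + T) (F(T, H) = (H + T)*(89 + H) = (89 + H)*(H + T))
(-2681 + F(-141, -83)) - 30372 = (-2681 + ((-83)**2 + 89*(-83) + 89*(-141) - 83*(-141))) - 30372 = (-2681 + (6889 - 7387 - 12549 + 11703)) - 30372 = (-2681 - 1344) - 30372 = -4025 - 30372 = -34397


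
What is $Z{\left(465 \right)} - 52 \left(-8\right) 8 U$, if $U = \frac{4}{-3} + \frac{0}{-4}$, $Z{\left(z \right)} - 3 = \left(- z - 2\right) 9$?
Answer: $- \frac{25912}{3} \approx -8637.3$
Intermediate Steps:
$Z{\left(z \right)} = -15 - 9 z$ ($Z{\left(z \right)} = 3 + \left(- z - 2\right) 9 = 3 + \left(-2 - z\right) 9 = 3 - \left(18 + 9 z\right) = -15 - 9 z$)
$U = - \frac{4}{3}$ ($U = 4 \left(- \frac{1}{3}\right) + 0 \left(- \frac{1}{4}\right) = - \frac{4}{3} + 0 = - \frac{4}{3} \approx -1.3333$)
$Z{\left(465 \right)} - 52 \left(-8\right) 8 U = \left(-15 - 4185\right) - 52 \left(-8\right) 8 \left(- \frac{4}{3}\right) = \left(-15 - 4185\right) - 52 \left(\left(-64\right) \left(- \frac{4}{3}\right)\right) = -4200 - \frac{13312}{3} = - \frac{25912}{3}$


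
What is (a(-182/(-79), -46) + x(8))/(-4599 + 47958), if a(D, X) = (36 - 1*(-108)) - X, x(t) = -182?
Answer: 8/43359 ≈ 0.00018451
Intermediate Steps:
a(D, X) = 144 - X (a(D, X) = (36 + 108) - X = 144 - X)
(a(-182/(-79), -46) + x(8))/(-4599 + 47958) = ((144 - 1*(-46)) - 182)/(-4599 + 47958) = ((144 + 46) - 182)/43359 = (190 - 182)*(1/43359) = 8*(1/43359) = 8/43359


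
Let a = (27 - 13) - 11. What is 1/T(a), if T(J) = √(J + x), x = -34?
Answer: -I*√31/31 ≈ -0.17961*I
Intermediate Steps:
a = 3 (a = 14 - 11 = 3)
T(J) = √(-34 + J) (T(J) = √(J - 34) = √(-34 + J))
1/T(a) = 1/(√(-34 + 3)) = 1/(√(-31)) = 1/(I*√31) = -I*√31/31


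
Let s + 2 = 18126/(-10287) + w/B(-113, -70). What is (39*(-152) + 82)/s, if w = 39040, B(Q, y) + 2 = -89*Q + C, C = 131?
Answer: -17015656977/205730 ≈ -82709.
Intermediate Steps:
B(Q, y) = 129 - 89*Q (B(Q, y) = -2 + (-89*Q + 131) = -2 + (131 - 89*Q) = 129 - 89*Q)
s = 411460/5821299 (s = -2 + (18126/(-10287) + 39040/(129 - 89*(-113))) = -2 + (18126*(-1/10287) + 39040/(129 + 10057)) = -2 + (-2014/1143 + 39040/10186) = -2 + (-2014/1143 + 39040*(1/10186)) = -2 + (-2014/1143 + 19520/5093) = -2 + 12054058/5821299 = 411460/5821299 ≈ 0.070682)
(39*(-152) + 82)/s = (39*(-152) + 82)/(411460/5821299) = (-5928 + 82)*(5821299/411460) = -5846*5821299/411460 = -17015656977/205730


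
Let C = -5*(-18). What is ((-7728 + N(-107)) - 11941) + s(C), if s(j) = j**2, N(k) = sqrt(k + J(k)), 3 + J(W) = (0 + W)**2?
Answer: -11569 + sqrt(11339) ≈ -11463.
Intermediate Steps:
C = 90
J(W) = -3 + W**2 (J(W) = -3 + (0 + W)**2 = -3 + W**2)
N(k) = sqrt(-3 + k + k**2) (N(k) = sqrt(k + (-3 + k**2)) = sqrt(-3 + k + k**2))
((-7728 + N(-107)) - 11941) + s(C) = ((-7728 + sqrt(-3 - 107 + (-107)**2)) - 11941) + 90**2 = ((-7728 + sqrt(-3 - 107 + 11449)) - 11941) + 8100 = ((-7728 + sqrt(11339)) - 11941) + 8100 = (-19669 + sqrt(11339)) + 8100 = -11569 + sqrt(11339)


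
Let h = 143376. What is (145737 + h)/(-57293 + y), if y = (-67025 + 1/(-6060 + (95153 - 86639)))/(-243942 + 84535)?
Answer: -113096604721914/22411985006605 ≈ -5.0463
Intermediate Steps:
y = 164479349/391184778 (y = (-67025 + 1/(-6060 + 8514))/(-159407) = (-67025 + 1/2454)*(-1/159407) = -164479349/2454*(-1/159407) = 164479349/391184778 ≈ 0.42046)
(145737 + h)/(-57293 + y) = (145737 + 143376)/(-57293 + 164479349/391184778) = 289113/(-22411985006605/391184778) = 289113*(-391184778/22411985006605) = -113096604721914/22411985006605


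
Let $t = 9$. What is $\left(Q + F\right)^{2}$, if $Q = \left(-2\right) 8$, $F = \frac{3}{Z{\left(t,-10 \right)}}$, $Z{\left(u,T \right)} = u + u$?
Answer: $\frac{9025}{36} \approx 250.69$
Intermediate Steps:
$Z{\left(u,T \right)} = 2 u$
$F = \frac{1}{6}$ ($F = \frac{3}{2 \cdot 9} = \frac{3}{18} = 3 \cdot \frac{1}{18} = \frac{1}{6} \approx 0.16667$)
$Q = -16$
$\left(Q + F\right)^{2} = \left(-16 + \frac{1}{6}\right)^{2} = \left(- \frac{95}{6}\right)^{2} = \frac{9025}{36}$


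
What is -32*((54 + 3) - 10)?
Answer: -1504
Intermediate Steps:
-32*((54 + 3) - 10) = -32*(57 - 10) = -32*47 = -1504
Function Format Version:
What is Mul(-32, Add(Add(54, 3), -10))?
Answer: -1504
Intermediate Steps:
Mul(-32, Add(Add(54, 3), -10)) = Mul(-32, Add(57, -10)) = Mul(-32, 47) = -1504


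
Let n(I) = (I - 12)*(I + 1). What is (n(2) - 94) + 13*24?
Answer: 188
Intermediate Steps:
n(I) = (1 + I)*(-12 + I) (n(I) = (-12 + I)*(1 + I) = (1 + I)*(-12 + I))
(n(2) - 94) + 13*24 = ((-12 + 2² - 11*2) - 94) + 13*24 = ((-12 + 4 - 22) - 94) + 312 = (-30 - 94) + 312 = -124 + 312 = 188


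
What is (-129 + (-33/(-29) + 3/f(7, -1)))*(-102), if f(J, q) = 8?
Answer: 1508427/116 ≈ 13004.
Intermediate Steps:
(-129 + (-33/(-29) + 3/f(7, -1)))*(-102) = (-129 + (-33/(-29) + 3/8))*(-102) = (-129 + (-33*(-1/29) + 3*(⅛)))*(-102) = (-129 + (33/29 + 3/8))*(-102) = (-129 + 351/232)*(-102) = -29577/232*(-102) = 1508427/116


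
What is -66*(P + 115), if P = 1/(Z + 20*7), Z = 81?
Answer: -1677456/221 ≈ -7590.3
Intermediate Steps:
P = 1/221 (P = 1/(81 + 20*7) = 1/(81 + 140) = 1/221 ≈ 0.0045249)
-66*(P + 115) = -66*(1/221 + 115) = -66*25416/221 = -1677456/221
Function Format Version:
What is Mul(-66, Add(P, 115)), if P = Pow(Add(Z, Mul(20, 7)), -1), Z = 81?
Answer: Rational(-1677456, 221) ≈ -7590.3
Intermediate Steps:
P = Rational(1, 221) (P = Pow(Add(81, Mul(20, 7)), -1) = Pow(Add(81, 140), -1) = Pow(221, -1) = Rational(1, 221) ≈ 0.0045249)
Mul(-66, Add(P, 115)) = Mul(-66, Add(Rational(1, 221), 115)) = Mul(-66, Rational(25416, 221)) = Rational(-1677456, 221)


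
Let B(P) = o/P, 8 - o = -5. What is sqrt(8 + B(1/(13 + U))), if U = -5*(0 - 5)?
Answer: sqrt(502) ≈ 22.405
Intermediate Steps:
o = 13 (o = 8 - 1*(-5) = 8 + 5 = 13)
U = 25 (U = -5*(-5) = 25)
B(P) = 13/P
sqrt(8 + B(1/(13 + U))) = sqrt(8 + 13/(1/(13 + 25))) = sqrt(8 + 13/(1/38)) = sqrt(8 + 13*38) = sqrt(8 + 494) = sqrt(502)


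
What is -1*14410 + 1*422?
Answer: -13988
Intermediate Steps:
-1*14410 + 1*422 = -14410 + 422 = -13988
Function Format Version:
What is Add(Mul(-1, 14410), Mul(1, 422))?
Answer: -13988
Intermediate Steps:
Add(Mul(-1, 14410), Mul(1, 422)) = Add(-14410, 422) = -13988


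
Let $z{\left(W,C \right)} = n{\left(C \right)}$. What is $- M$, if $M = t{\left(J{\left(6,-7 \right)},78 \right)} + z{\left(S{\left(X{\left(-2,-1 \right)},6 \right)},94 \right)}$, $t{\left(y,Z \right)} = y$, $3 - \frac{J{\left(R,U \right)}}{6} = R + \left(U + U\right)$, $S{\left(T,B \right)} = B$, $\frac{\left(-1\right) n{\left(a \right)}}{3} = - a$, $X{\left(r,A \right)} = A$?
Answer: $-348$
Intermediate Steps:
$n{\left(a \right)} = 3 a$ ($n{\left(a \right)} = - 3 \left(- a\right) = 3 a$)
$J{\left(R,U \right)} = 18 - 12 U - 6 R$ ($J{\left(R,U \right)} = 18 - 6 \left(R + \left(U + U\right)\right) = 18 - 6 \left(R + 2 U\right) = 18 - \left(6 R + 12 U\right) = 18 - 12 U - 6 R$)
$z{\left(W,C \right)} = 3 C$
$M = 348$ ($M = \left(18 - -84 - 36\right) + 3 \cdot 94 = \left(18 + 84 - 36\right) + 282 = 66 + 282 = 348$)
$- M = \left(-1\right) 348 = -348$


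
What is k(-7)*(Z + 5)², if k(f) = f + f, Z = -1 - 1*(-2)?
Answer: -504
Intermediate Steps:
Z = 1 (Z = -1 + 2 = 1)
k(f) = 2*f
k(-7)*(Z + 5)² = (2*(-7))*(1 + 5)² = -14*6² = -14*36 = -504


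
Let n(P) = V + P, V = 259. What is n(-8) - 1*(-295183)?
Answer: 295434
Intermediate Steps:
n(P) = 259 + P
n(-8) - 1*(-295183) = (259 - 8) - 1*(-295183) = 251 + 295183 = 295434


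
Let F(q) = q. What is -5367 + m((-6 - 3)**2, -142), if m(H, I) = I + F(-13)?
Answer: -5522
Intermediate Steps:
m(H, I) = -13 + I (m(H, I) = I - 13 = -13 + I)
-5367 + m((-6 - 3)**2, -142) = -5367 + (-13 - 142) = -5367 - 155 = -5522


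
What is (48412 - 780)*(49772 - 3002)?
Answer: 2227748640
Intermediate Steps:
(48412 - 780)*(49772 - 3002) = 47632*46770 = 2227748640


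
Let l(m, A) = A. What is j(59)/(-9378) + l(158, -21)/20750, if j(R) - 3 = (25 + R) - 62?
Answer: -178922/48648375 ≈ -0.0036779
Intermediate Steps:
j(R) = -34 + R (j(R) = 3 + ((25 + R) - 62) = 3 + (-37 + R) = -34 + R)
j(59)/(-9378) + l(158, -21)/20750 = (-34 + 59)/(-9378) - 21/20750 = 25*(-1/9378) - 21*1/20750 = -25/9378 - 21/20750 = -178922/48648375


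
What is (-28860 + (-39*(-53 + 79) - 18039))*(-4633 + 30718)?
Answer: -1249810605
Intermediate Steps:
(-28860 + (-39*(-53 + 79) - 18039))*(-4633 + 30718) = (-28860 + (-39*26 - 18039))*26085 = (-28860 + (-1014 - 18039))*26085 = (-28860 - 19053)*26085 = -47913*26085 = -1249810605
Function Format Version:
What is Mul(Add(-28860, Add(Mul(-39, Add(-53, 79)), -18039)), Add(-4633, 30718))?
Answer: -1249810605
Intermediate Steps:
Mul(Add(-28860, Add(Mul(-39, Add(-53, 79)), -18039)), Add(-4633, 30718)) = Mul(Add(-28860, Add(Mul(-39, 26), -18039)), 26085) = Mul(Add(-28860, Add(-1014, -18039)), 26085) = Mul(Add(-28860, -19053), 26085) = Mul(-47913, 26085) = -1249810605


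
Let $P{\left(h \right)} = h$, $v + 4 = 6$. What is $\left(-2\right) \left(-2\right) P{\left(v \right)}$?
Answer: $8$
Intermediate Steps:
$v = 2$ ($v = -4 + 6 = 2$)
$\left(-2\right) \left(-2\right) P{\left(v \right)} = \left(-2\right) \left(-2\right) 2 = 4 \cdot 2 = 8$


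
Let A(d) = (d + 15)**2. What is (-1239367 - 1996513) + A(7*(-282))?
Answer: 601801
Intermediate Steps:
A(d) = (15 + d)**2
(-1239367 - 1996513) + A(7*(-282)) = (-1239367 - 1996513) + (15 + 7*(-282))**2 = -3235880 + (15 - 1974)**2 = -3235880 + (-1959)**2 = -3235880 + 3837681 = 601801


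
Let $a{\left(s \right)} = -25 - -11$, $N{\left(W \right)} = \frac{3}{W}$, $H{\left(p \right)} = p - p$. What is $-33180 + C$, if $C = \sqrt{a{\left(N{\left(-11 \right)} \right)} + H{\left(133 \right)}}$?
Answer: $-33180 + i \sqrt{14} \approx -33180.0 + 3.7417 i$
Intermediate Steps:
$H{\left(p \right)} = 0$
$a{\left(s \right)} = -14$ ($a{\left(s \right)} = -25 + 11 = -14$)
$C = i \sqrt{14}$ ($C = \sqrt{-14 + 0} = \sqrt{-14} = i \sqrt{14} \approx 3.7417 i$)
$-33180 + C = -33180 + i \sqrt{14}$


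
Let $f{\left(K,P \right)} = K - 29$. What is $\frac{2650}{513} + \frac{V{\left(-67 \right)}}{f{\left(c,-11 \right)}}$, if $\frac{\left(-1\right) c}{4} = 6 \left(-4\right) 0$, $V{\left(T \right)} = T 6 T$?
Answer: $- \frac{13740292}{14877} \approx -923.59$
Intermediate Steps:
$V{\left(T \right)} = 6 T^{2}$ ($V{\left(T \right)} = 6 T T = 6 T^{2}$)
$c = 0$ ($c = - 4 \cdot 6 \left(-4\right) 0 = - 4 \left(\left(-24\right) 0\right) = \left(-4\right) 0 = 0$)
$f{\left(K,P \right)} = -29 + K$
$\frac{2650}{513} + \frac{V{\left(-67 \right)}}{f{\left(c,-11 \right)}} = \frac{2650}{513} + \frac{6 \left(-67\right)^{2}}{-29 + 0} = 2650 \cdot \frac{1}{513} + \frac{6 \cdot 4489}{-29} = \frac{2650}{513} + 26934 \left(- \frac{1}{29}\right) = \frac{2650}{513} - \frac{26934}{29} = - \frac{13740292}{14877}$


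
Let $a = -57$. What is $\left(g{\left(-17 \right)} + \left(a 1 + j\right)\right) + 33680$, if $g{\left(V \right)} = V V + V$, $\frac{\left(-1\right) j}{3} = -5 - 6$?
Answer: $33928$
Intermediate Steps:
$j = 33$ ($j = - 3 \left(-5 - 6\right) = \left(-3\right) \left(-11\right) = 33$)
$g{\left(V \right)} = V + V^{2}$ ($g{\left(V \right)} = V^{2} + V = V + V^{2}$)
$\left(g{\left(-17 \right)} + \left(a 1 + j\right)\right) + 33680 = \left(- 17 \left(1 - 17\right) + \left(\left(-57\right) 1 + 33\right)\right) + 33680 = \left(\left(-17\right) \left(-16\right) + \left(-57 + 33\right)\right) + 33680 = \left(272 - 24\right) + 33680 = 248 + 33680 = 33928$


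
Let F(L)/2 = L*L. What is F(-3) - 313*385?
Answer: -120487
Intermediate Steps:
F(L) = 2*L**2 (F(L) = 2*(L*L) = 2*L**2)
F(-3) - 313*385 = 2*(-3)**2 - 313*385 = 2*9 - 120505 = 18 - 120505 = -120487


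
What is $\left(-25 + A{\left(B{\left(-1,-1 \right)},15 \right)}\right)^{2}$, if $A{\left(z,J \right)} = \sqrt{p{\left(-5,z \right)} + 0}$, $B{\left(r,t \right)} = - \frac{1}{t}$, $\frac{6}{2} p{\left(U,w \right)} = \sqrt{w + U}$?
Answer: $\frac{\left(75 - \sqrt{6} \sqrt{i}\right)^{2}}{9} \approx 596.13 - 28.201 i$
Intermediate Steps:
$p{\left(U,w \right)} = \frac{\sqrt{U + w}}{3}$ ($p{\left(U,w \right)} = \frac{\sqrt{w + U}}{3} = \frac{\sqrt{U + w}}{3}$)
$A{\left(z,J \right)} = \frac{\sqrt{3} \sqrt[4]{-5 + z}}{3}$ ($A{\left(z,J \right)} = \sqrt{\frac{\sqrt{-5 + z}}{3} + 0} = \sqrt{\frac{\sqrt{-5 + z}}{3}} = \frac{\sqrt{3} \sqrt[4]{-5 + z}}{3}$)
$\left(-25 + A{\left(B{\left(-1,-1 \right)},15 \right)}\right)^{2} = \left(-25 + \frac{\sqrt{3} \sqrt[4]{-5 - \frac{1}{-1}}}{3}\right)^{2} = \left(-25 + \frac{\sqrt{3} \sqrt[4]{-5 - -1}}{3}\right)^{2} = \left(-25 + \frac{\sqrt{3} \sqrt[4]{-5 + 1}}{3}\right)^{2} = \left(-25 + \frac{\sqrt{3} \sqrt[4]{-4}}{3}\right)^{2} = \left(-25 + \frac{\sqrt{3} \sqrt[4]{-1} \sqrt{2}}{3}\right)^{2} = \left(-25 + \frac{\sqrt[4]{-1} \sqrt{6}}{3}\right)^{2}$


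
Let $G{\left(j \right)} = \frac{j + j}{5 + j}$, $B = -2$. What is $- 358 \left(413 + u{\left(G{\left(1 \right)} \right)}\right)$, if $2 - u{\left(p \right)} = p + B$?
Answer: $- \frac{447500}{3} \approx -1.4917 \cdot 10^{5}$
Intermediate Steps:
$G{\left(j \right)} = \frac{2 j}{5 + j}$
$u{\left(p \right)} = 4 - p$ ($u{\left(p \right)} = 2 - \left(p - 2\right) = 2 - \left(-2 + p\right) = 4 - p$)
$- 358 \left(413 + u{\left(G{\left(1 \right)} \right)}\right) = - 358 \left(413 + \left(4 - 2 \cdot 1 \frac{1}{5 + 1}\right)\right) = - 358 \left(413 + \left(4 - 2 \cdot 1 \cdot \frac{1}{6}\right)\right) = - 358 \left(413 + \left(4 - \frac{1}{3}\right)\right) = - 358 \left(413 + \frac{11}{3}\right) = \left(-358\right) \frac{1250}{3} = - \frac{447500}{3}$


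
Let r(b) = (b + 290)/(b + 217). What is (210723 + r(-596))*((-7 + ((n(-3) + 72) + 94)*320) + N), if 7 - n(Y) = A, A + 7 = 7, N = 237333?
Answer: 23375169241578/379 ≈ 6.1676e+10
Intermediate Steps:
A = 0 (A = -7 + 7 = 0)
n(Y) = 7 (n(Y) = 7 - 1*0 = 7 + 0 = 7)
r(b) = (290 + b)/(217 + b)
(210723 + r(-596))*((-7 + ((n(-3) + 72) + 94)*320) + N) = (210723 + (290 - 596)/(217 - 596))*((-7 + ((7 + 72) + 94)*320) + 237333) = (210723 - 306/(-379))*((-7 + (79 + 94)*320) + 237333) = (210723 - 1/379*(-306))*((-7 + 173*320) + 237333) = (210723 + 306/379)*((-7 + 55360) + 237333) = 79864323*(55353 + 237333)/379 = (79864323/379)*292686 = 23375169241578/379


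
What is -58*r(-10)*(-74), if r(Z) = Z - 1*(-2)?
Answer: -34336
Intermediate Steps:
r(Z) = 2 + Z (r(Z) = Z + 2 = 2 + Z)
-58*r(-10)*(-74) = -58*(2 - 10)*(-74) = -58*(-8)*(-74) = 464*(-74) = -34336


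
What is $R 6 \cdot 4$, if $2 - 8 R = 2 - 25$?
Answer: $75$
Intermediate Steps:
$R = \frac{25}{8}$ ($R = \frac{1}{4} - \frac{2 - 25}{8} = \frac{1}{4} - - \frac{23}{8} = \frac{1}{4} + \frac{23}{8} = \frac{25}{8} \approx 3.125$)
$R 6 \cdot 4 = \frac{25}{8} \cdot 6 \cdot 4 = \frac{75}{4} \cdot 4 = 75$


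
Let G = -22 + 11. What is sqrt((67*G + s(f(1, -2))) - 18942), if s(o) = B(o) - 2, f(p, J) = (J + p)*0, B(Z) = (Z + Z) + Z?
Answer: I*sqrt(19681) ≈ 140.29*I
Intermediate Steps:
B(Z) = 3*Z (B(Z) = 2*Z + Z = 3*Z)
G = -11
f(p, J) = 0
s(o) = -2 + 3*o (s(o) = 3*o - 2 = -2 + 3*o)
sqrt((67*G + s(f(1, -2))) - 18942) = sqrt((67*(-11) + (-2 + 3*0)) - 18942) = sqrt((-737 + (-2 + 0)) - 18942) = sqrt((-737 - 2) - 18942) = sqrt(-739 - 18942) = sqrt(-19681) = I*sqrt(19681)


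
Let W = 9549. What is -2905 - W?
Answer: -12454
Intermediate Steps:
-2905 - W = -2905 - 1*9549 = -2905 - 9549 = -12454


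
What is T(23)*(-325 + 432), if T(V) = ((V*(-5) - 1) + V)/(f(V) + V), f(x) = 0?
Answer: -9951/23 ≈ -432.65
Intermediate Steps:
T(V) = (-1 - 4*V)/V (T(V) = ((V*(-5) - 1) + V)/(0 + V) = ((-5*V - 1) + V)/V = ((-1 - 5*V) + V)/V = (-1 - 4*V)/V)
T(23)*(-325 + 432) = (-4 - 1/23)*(-325 + 432) = (-4 - 1*1/23)*107 = (-4 - 1/23)*107 = -93/23*107 = -9951/23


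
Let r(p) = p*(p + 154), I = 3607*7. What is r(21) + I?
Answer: 28924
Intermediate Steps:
I = 25249
r(p) = p*(154 + p)
r(21) + I = 21*(154 + 21) + 25249 = 21*175 + 25249 = 3675 + 25249 = 28924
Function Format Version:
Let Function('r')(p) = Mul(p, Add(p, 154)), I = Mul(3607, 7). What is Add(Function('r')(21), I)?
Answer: 28924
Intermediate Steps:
I = 25249
Function('r')(p) = Mul(p, Add(154, p))
Add(Function('r')(21), I) = Add(Mul(21, Add(154, 21)), 25249) = Add(Mul(21, 175), 25249) = Add(3675, 25249) = 28924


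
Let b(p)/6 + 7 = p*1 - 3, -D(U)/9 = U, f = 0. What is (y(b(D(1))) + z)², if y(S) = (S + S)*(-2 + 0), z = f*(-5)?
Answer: 207936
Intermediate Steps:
D(U) = -9*U
b(p) = -60 + 6*p (b(p) = -42 + 6*(p*1 - 3) = -42 + 6*(p - 3) = -42 + 6*(-3 + p) = -42 + (-18 + 6*p) = -60 + 6*p)
z = 0 (z = 0*(-5) = 0)
y(S) = -4*S (y(S) = (2*S)*(-2) = -4*S)
(y(b(D(1))) + z)² = (-4*(-60 + 6*(-9*1)) + 0)² = (-4*(-60 + 6*(-9)) + 0)² = (-4*(-60 - 54) + 0)² = (-4*(-114) + 0)² = (456 + 0)² = 456² = 207936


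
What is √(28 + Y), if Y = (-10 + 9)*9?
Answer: √19 ≈ 4.3589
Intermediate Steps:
Y = -9 (Y = -1*9 = -9)
√(28 + Y) = √(28 - 9) = √19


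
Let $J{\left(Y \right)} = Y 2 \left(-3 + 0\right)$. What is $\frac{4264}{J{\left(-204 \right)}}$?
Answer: $\frac{533}{153} \approx 3.4837$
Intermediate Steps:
$J{\left(Y \right)} = - 6 Y$ ($J{\left(Y \right)} = 2 Y \left(-3\right) = - 6 Y$)
$\frac{4264}{J{\left(-204 \right)}} = \frac{4264}{\left(-6\right) \left(-204\right)} = \frac{4264}{1224} = 4264 \cdot \frac{1}{1224} = \frac{533}{153}$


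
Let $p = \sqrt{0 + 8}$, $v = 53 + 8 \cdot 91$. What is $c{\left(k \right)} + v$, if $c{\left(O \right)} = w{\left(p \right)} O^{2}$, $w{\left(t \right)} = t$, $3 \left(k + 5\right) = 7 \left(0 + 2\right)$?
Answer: $781 + \frac{2 \sqrt{2}}{9} \approx 781.31$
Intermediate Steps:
$v = 781$ ($v = 53 + 728 = 781$)
$p = 2 \sqrt{2}$ ($p = \sqrt{8} = 2 \sqrt{2} \approx 2.8284$)
$k = - \frac{1}{3}$ ($k = -5 + \frac{7 \left(0 + 2\right)}{3} = -5 + \frac{7 \cdot 2}{3} = -5 + \frac{1}{3} \cdot 14 = -5 + \frac{14}{3} = - \frac{1}{3} \approx -0.33333$)
$c{\left(O \right)} = 2 \sqrt{2} O^{2}$
$c{\left(k \right)} + v = 2 \sqrt{2} \left(- \frac{1}{3}\right)^{2} + 781 = 2 \sqrt{2} \cdot \frac{1}{9} + 781 = \frac{2 \sqrt{2}}{9} + 781 = 781 + \frac{2 \sqrt{2}}{9}$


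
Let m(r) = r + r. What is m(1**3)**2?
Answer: 4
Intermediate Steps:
m(r) = 2*r
m(1**3)**2 = (2*1**3)**2 = (2*1)**2 = 2**2 = 4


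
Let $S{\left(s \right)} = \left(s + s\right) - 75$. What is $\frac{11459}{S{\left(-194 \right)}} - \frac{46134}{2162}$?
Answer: $- \frac{23067200}{500503} \approx -46.088$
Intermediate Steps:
$S{\left(s \right)} = -75 + 2 s$ ($S{\left(s \right)} = 2 s - 75 = -75 + 2 s$)
$\frac{11459}{S{\left(-194 \right)}} - \frac{46134}{2162} = \frac{11459}{-75 + 2 \left(-194\right)} - \frac{46134}{2162} = \frac{11459}{-75 - 388} - \frac{23067}{1081} = \frac{11459}{-463} - \frac{23067}{1081} = 11459 \left(- \frac{1}{463}\right) - \frac{23067}{1081} = - \frac{11459}{463} - \frac{23067}{1081} = - \frac{23067200}{500503}$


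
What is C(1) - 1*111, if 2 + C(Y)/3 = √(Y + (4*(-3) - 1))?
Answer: -117 + 6*I*√3 ≈ -117.0 + 10.392*I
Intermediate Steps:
C(Y) = -6 + 3*√(-13 + Y) (C(Y) = -6 + 3*√(Y + (4*(-3) - 1)) = -6 + 3*√(Y + (-12 - 1)) = -6 + 3*√(Y - 13) = -6 + 3*√(-13 + Y))
C(1) - 1*111 = (-6 + 3*√(-13 + 1)) - 1*111 = (-6 + 3*√(-12)) - 111 = (-6 + 3*(2*I*√3)) - 111 = (-6 + 6*I*√3) - 111 = -117 + 6*I*√3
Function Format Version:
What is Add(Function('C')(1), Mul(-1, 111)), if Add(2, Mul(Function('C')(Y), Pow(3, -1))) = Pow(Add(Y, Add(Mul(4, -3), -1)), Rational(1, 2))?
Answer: Add(-117, Mul(6, I, Pow(3, Rational(1, 2)))) ≈ Add(-117.00, Mul(10.392, I))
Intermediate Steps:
Function('C')(Y) = Add(-6, Mul(3, Pow(Add(-13, Y), Rational(1, 2)))) (Function('C')(Y) = Add(-6, Mul(3, Pow(Add(Y, Add(Mul(4, -3), -1)), Rational(1, 2)))) = Add(-6, Mul(3, Pow(Add(Y, Add(-12, -1)), Rational(1, 2)))) = Add(-6, Mul(3, Pow(Add(Y, -13), Rational(1, 2)))) = Add(-6, Mul(3, Pow(Add(-13, Y), Rational(1, 2)))))
Add(Function('C')(1), Mul(-1, 111)) = Add(Add(-6, Mul(3, Pow(Add(-13, 1), Rational(1, 2)))), Mul(-1, 111)) = Add(Add(-6, Mul(3, Pow(-12, Rational(1, 2)))), -111) = Add(Add(-6, Mul(3, Mul(2, I, Pow(3, Rational(1, 2))))), -111) = Add(Add(-6, Mul(6, I, Pow(3, Rational(1, 2)))), -111) = Add(-117, Mul(6, I, Pow(3, Rational(1, 2))))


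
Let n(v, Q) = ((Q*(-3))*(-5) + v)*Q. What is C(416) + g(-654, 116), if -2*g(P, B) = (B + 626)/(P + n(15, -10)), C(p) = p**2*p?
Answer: 50105941645/696 ≈ 7.1991e+7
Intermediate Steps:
n(v, Q) = Q*(v + 15*Q) (n(v, Q) = (-3*Q*(-5) + v)*Q = (15*Q + v)*Q = (v + 15*Q)*Q = Q*(v + 15*Q))
C(p) = p**3
g(P, B) = -(626 + B)/(2*(1350 + P)) (g(P, B) = -(B + 626)/(2*(P - 10*(15 + 15*(-10)))) = -(626 + B)/(2*(P - 10*(15 - 150))) = -(626 + B)/(2*(P - 10*(-135))) = -(626 + B)/(2*(P + 1350)) = -(626 + B)/(2*(1350 + P)))
C(416) + g(-654, 116) = 416**3 + (-626 - 1*116)/(2*(1350 - 654)) = 71991296 + (1/2)*(-626 - 116)/696 = 71991296 + (1/2)*(1/696)*(-742) = 71991296 - 371/696 = 50105941645/696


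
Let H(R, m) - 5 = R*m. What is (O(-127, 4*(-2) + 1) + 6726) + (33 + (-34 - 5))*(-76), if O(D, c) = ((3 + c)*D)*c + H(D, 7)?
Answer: 2742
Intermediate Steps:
H(R, m) = 5 + R*m
O(D, c) = 5 + 7*D + D*c*(3 + c) (O(D, c) = ((3 + c)*D)*c + (5 + D*7) = (D*(3 + c))*c + (5 + 7*D) = D*c*(3 + c) + (5 + 7*D) = 5 + 7*D + D*c*(3 + c))
(O(-127, 4*(-2) + 1) + 6726) + (33 + (-34 - 5))*(-76) = ((5 + 7*(-127) - 127*(4*(-2) + 1)² + 3*(-127)*(4*(-2) + 1)) + 6726) + (33 + (-34 - 5))*(-76) = ((5 - 889 - 127*(-8 + 1)² + 3*(-127)*(-8 + 1)) + 6726) + (33 - 39)*(-76) = ((5 - 889 - 127*(-7)² + 3*(-127)*(-7)) + 6726) - 6*(-76) = ((5 - 889 - 127*49 + 2667) + 6726) + 456 = ((5 - 889 - 6223 + 2667) + 6726) + 456 = (-4440 + 6726) + 456 = 2286 + 456 = 2742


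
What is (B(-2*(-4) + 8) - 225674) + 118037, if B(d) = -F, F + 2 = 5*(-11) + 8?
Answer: -107588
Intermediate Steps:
F = -49 (F = -2 + (5*(-11) + 8) = -2 + (-55 + 8) = -2 - 47 = -49)
B(d) = 49 (B(d) = -1*(-49) = 49)
(B(-2*(-4) + 8) - 225674) + 118037 = (49 - 225674) + 118037 = -225625 + 118037 = -107588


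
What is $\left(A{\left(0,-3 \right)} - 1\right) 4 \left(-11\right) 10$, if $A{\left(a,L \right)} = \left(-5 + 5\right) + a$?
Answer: $440$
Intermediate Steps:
$A{\left(a,L \right)} = a$ ($A{\left(a,L \right)} = 0 + a = a$)
$\left(A{\left(0,-3 \right)} - 1\right) 4 \left(-11\right) 10 = \left(0 - 1\right) 4 \left(-11\right) 10 = \left(-1\right) 4 \left(-11\right) 10 = \left(-4\right) \left(-11\right) 10 = 44 \cdot 10 = 440$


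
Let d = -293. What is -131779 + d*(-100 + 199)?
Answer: -160786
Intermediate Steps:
-131779 + d*(-100 + 199) = -131779 - 293*(-100 + 199) = -131779 - 293*99 = -131779 - 29007 = -160786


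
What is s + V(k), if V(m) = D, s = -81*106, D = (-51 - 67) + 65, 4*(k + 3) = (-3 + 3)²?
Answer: -8639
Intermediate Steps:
k = -3 (k = -3 + (-3 + 3)²/4 = -3 + (¼)*0² = -3 + (¼)*0 = -3 + 0 = -3)
D = -53 (D = -118 + 65 = -53)
s = -8586
V(m) = -53
s + V(k) = -8586 - 53 = -8639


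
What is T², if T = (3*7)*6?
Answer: 15876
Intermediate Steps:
T = 126 (T = 21*6 = 126)
T² = 126² = 15876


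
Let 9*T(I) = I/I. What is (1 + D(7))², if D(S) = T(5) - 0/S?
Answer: 100/81 ≈ 1.2346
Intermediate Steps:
T(I) = ⅑ (T(I) = (I/I)/9 = (⅑)*1 = ⅑)
D(S) = ⅑ (D(S) = ⅑ - 0/S = ⅑ - 1*0 = ⅑ + 0 = ⅑)
(1 + D(7))² = (1 + ⅑)² = (10/9)² = 100/81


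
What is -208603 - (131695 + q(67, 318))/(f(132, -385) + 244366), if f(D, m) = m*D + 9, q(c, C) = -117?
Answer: -40376285243/193555 ≈ -2.0860e+5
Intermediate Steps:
f(D, m) = 9 + D*m (f(D, m) = D*m + 9 = 9 + D*m)
-208603 - (131695 + q(67, 318))/(f(132, -385) + 244366) = -208603 - (131695 - 117)/((9 + 132*(-385)) + 244366) = -208603 - 131578/((9 - 50820) + 244366) = -208603 - 131578/(-50811 + 244366) = -208603 - 131578/193555 = -40376285243/193555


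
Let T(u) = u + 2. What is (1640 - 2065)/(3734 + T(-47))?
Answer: -25/217 ≈ -0.11521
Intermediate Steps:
T(u) = 2 + u
(1640 - 2065)/(3734 + T(-47)) = (1640 - 2065)/(3734 + (2 - 47)) = -425/(3734 - 45) = -425/3689 = -425*1/3689 = -25/217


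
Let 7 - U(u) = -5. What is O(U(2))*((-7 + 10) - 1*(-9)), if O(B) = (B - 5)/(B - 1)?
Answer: 84/11 ≈ 7.6364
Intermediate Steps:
U(u) = 12 (U(u) = 7 - 1*(-5) = 7 + 5 = 12)
O(B) = (-5 + B)/(-1 + B)
O(U(2))*((-7 + 10) - 1*(-9)) = ((-5 + 12)/(-1 + 12))*((-7 + 10) - 1*(-9)) = (7/11)*(3 + 9) = ((1/11)*7)*12 = (7/11)*12 = 84/11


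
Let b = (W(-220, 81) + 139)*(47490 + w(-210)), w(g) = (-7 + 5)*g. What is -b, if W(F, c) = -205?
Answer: 3162060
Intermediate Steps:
w(g) = -2*g
b = -3162060 (b = (-205 + 139)*(47490 - 2*(-210)) = -66*(47490 + 420) = -66*47910 = -3162060)
-b = -1*(-3162060) = 3162060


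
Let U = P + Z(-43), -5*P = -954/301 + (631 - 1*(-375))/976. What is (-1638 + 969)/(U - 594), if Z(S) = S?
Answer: 163780120/155841377 ≈ 1.0509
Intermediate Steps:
P = 314149/734440 (P = -(-954/301 + (631 - 1*(-375))/976)/5 = -(-954*1/301 + (631 + 375)*(1/976))/5 = -(-954/301 + 1006*(1/976))/5 = -(-954/301 + 503/488)/5 = -⅕*(-314149/146888) = 314149/734440 ≈ 0.42774)
U = -31266771/734440 (U = 314149/734440 - 43 = -31266771/734440 ≈ -42.572)
(-1638 + 969)/(U - 594) = (-1638 + 969)/(-31266771/734440 - 594) = -669/(-467524131/734440) = -669*(-734440/467524131) = 163780120/155841377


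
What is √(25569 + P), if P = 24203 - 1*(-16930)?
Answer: √66702 ≈ 258.27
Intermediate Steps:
P = 41133 (P = 24203 + 16930 = 41133)
√(25569 + P) = √(25569 + 41133) = √66702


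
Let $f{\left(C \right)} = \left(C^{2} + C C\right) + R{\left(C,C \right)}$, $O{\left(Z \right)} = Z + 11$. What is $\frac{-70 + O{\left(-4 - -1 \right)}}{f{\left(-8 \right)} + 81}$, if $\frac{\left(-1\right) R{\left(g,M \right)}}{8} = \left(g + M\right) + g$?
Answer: $- \frac{62}{401} \approx -0.15461$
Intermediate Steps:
$R{\left(g,M \right)} = - 16 g - 8 M$ ($R{\left(g,M \right)} = - 8 \left(\left(g + M\right) + g\right) = - 8 \left(\left(M + g\right) + g\right) = - 8 \left(M + 2 g\right) = - 16 g - 8 M$)
$O{\left(Z \right)} = 11 + Z$
$f{\left(C \right)} = - 24 C + 2 C^{2}$ ($f{\left(C \right)} = \left(C^{2} + C C\right) - 24 C = \left(C^{2} + C^{2}\right) - 24 C = 2 C^{2} - 24 C = - 24 C + 2 C^{2}$)
$\frac{-70 + O{\left(-4 - -1 \right)}}{f{\left(-8 \right)} + 81} = \frac{-70 + \left(11 - 3\right)}{2 \left(-8\right) \left(-12 - 8\right) + 81} = \frac{-70 + \left(11 + \left(-4 + 1\right)\right)}{2 \left(-8\right) \left(-20\right) + 81} = \frac{-70 + \left(11 - 3\right)}{320 + 81} = \frac{-70 + 8}{401} = \left(-62\right) \frac{1}{401} = - \frac{62}{401}$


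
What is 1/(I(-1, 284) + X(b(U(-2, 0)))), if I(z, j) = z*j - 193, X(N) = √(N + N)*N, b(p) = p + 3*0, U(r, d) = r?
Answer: -477/227545 + 4*I/227545 ≈ -0.0020963 + 1.7579e-5*I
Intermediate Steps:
b(p) = p (b(p) = p + 0 = p)
X(N) = √2*N^(3/2) (X(N) = √(2*N)*N = (√2*√N)*N = √2*N^(3/2))
I(z, j) = -193 + j*z (I(z, j) = j*z - 193 = -193 + j*z)
1/(I(-1, 284) + X(b(U(-2, 0)))) = 1/((-193 + 284*(-1)) + √2*(-2)^(3/2)) = 1/((-193 - 284) + √2*(-2*I*√2)) = 1/(-477 - 4*I) = (-477 + 4*I)/227545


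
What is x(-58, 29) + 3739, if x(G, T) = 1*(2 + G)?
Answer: 3683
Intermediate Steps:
x(G, T) = 2 + G
x(-58, 29) + 3739 = (2 - 58) + 3739 = -56 + 3739 = 3683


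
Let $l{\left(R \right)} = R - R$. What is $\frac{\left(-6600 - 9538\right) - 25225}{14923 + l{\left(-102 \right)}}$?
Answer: $- \frac{41363}{14923} \approx -2.7718$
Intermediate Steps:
$l{\left(R \right)} = 0$
$\frac{\left(-6600 - 9538\right) - 25225}{14923 + l{\left(-102 \right)}} = \frac{\left(-6600 - 9538\right) - 25225}{14923 + 0} = \frac{\left(-6600 - 9538\right) - 25225}{14923} = \left(-16138 - 25225\right) \frac{1}{14923} = \left(-41363\right) \frac{1}{14923} = - \frac{41363}{14923}$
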